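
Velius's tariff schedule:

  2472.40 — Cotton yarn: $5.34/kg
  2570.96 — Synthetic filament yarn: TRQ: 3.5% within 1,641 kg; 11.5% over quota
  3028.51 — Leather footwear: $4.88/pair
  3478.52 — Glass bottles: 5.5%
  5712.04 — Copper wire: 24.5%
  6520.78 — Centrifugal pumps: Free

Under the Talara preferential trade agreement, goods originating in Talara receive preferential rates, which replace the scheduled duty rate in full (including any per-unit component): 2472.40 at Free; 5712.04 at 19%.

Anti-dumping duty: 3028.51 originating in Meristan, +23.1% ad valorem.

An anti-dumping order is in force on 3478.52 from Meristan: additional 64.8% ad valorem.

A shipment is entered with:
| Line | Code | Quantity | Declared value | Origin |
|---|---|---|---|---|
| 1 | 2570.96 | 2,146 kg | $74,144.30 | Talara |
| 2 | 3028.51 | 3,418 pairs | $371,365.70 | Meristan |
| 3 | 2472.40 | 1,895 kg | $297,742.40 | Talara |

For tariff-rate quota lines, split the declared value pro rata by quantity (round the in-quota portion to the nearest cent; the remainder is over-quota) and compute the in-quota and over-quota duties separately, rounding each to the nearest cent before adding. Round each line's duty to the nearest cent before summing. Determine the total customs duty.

$106,456.19

Line 1 (2570.96, Talara, 2,146 kg, $74,144.30):
Code 2570.96 is under a tariff-rate quota (threshold 1,641 kg). In-quota: 1,641 kg at 3.5%; over-quota: 505 kg at 11.5%.
Pro-rata value split: in-quota = $74,144.30 × 1,641/2,146 = $56,696.55; over-quota = $74,144.30 − $56,696.55 = $17,447.75.
In-quota duty = $56,696.55 × 3.5% = $1,984.38. Over-quota duty = $17,447.75 × 11.5% = $2,006.49.
Line duty = $1,984.38 + $2,006.49 = $3,990.87.
Line 2 (3028.51, Meristan, 3,418 pairs, $371,365.70):
Base rate for 3028.51 is $4.88/pair.
Additional duty on 3028.51 from Meristan: +23.1% ad valorem. Applied ad valorem rate = 23.1%.
Duty = $371,365.70 × 23.1% + 3,418 × $4.88 = $102,465.32.
Line 3 (2472.40, Talara, 1,895 kg, $297,742.40):
Base rate for 2472.40 is $5.34/kg.
Origin Talara qualifies under the Velius–Talara agreement and 2472.40 is covered: preferential rate Free applies instead.
Duty = $297,742.40 × 0% = $0.00.
Total = $3,990.87 + $102,465.32 + $0.00 = $106,456.19.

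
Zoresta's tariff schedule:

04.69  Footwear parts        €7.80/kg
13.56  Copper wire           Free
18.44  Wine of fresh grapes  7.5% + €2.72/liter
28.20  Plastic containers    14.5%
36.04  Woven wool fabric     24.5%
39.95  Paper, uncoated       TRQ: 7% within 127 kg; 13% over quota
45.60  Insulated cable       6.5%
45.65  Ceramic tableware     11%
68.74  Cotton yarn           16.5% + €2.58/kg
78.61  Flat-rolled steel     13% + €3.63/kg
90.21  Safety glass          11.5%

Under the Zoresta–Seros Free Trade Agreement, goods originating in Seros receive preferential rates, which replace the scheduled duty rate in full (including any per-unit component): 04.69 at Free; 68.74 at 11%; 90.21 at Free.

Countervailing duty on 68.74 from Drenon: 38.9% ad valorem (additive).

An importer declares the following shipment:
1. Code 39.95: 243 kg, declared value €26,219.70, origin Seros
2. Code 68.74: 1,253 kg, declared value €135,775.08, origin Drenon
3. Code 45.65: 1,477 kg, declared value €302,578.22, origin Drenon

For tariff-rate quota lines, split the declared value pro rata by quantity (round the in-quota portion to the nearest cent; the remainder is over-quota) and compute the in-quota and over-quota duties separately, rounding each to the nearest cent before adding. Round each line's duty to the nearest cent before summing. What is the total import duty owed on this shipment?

€114,322.09

Line 1 (39.95, Seros, 243 kg, €26,219.70):
Code 39.95 is under a tariff-rate quota (threshold 127 kg). In-quota: 127 kg at 7%; over-quota: 116 kg at 13%.
Pro-rata value split: in-quota = €26,219.70 × 127/243 = €13,703.30; over-quota = €26,219.70 − €13,703.30 = €12,516.40.
In-quota duty = €13,703.30 × 7% = €959.23. Over-quota duty = €12,516.40 × 13% = €1,627.13.
Line duty = €959.23 + €1,627.13 = €2,586.36.
Line 2 (68.74, Drenon, 1,253 kg, €135,775.08):
Base rate for 68.74 is 16.5% + €2.58/kg.
68.74 has an FTA preferential rate, but origin Drenon is not Seros; base rate stands.
Additional duty on 68.74 from Drenon: +38.9%. Applied ad valorem rate: 16.5% + 38.9% = 55.4%.
Duty = €135,775.08 × 55.4% + 1,253 × €2.58 = €78,452.13.
Line 3 (45.65, Drenon, 1,477 kg, €302,578.22):
Base rate for 45.65 is 11%.
Duty = €302,578.22 × 11% = €33,283.60.
Total = €2,586.36 + €78,452.13 + €33,283.60 = €114,322.09.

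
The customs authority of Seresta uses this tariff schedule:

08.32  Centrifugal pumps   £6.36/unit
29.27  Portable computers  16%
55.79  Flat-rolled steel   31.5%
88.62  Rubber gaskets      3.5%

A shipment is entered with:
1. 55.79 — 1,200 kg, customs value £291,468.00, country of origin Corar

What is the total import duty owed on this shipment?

Line 1 (55.79, Corar, 1,200 kg, £291,468.00):
Base rate for 55.79 is 31.5%.
Duty = £291,468.00 × 31.5% = £91,812.42.

£91,812.42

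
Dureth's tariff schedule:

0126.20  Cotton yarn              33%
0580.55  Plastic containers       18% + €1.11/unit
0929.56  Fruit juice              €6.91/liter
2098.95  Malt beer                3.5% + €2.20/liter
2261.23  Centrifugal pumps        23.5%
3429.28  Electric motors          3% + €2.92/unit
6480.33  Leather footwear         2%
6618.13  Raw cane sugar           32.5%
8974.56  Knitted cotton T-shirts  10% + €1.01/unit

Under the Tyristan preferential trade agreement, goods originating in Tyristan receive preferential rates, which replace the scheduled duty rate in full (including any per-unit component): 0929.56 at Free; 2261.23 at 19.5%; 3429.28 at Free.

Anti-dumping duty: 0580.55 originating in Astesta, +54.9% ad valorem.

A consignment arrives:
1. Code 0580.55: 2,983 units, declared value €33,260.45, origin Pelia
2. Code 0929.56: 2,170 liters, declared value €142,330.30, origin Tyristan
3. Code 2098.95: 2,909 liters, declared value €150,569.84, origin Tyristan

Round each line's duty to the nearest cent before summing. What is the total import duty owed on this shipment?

Line 1 (0580.55, Pelia, 2,983 units, €33,260.45):
Base rate for 0580.55 is 18% + €1.11/unit.
The additional-duty order on 0580.55 targets Astesta, not Pelia; it does not apply.
Duty = €33,260.45 × 18% + 2,983 × €1.11 = €9,298.01.
Line 2 (0929.56, Tyristan, 2,170 liters, €142,330.30):
Base rate for 0929.56 is €6.91/liter.
Origin Tyristan qualifies under the Dureth–Tyristan agreement and 0929.56 is covered: preferential rate Free applies instead.
Duty = €142,330.30 × 0% = €0.00.
Line 3 (2098.95, Tyristan, 2,909 liters, €150,569.84):
Base rate for 2098.95 is 3.5% + €2.20/liter.
Origin Tyristan is the FTA partner but 2098.95 is not on the preference list; base rate stands.
Duty = €150,569.84 × 3.5% + 2,909 × €2.20 = €11,669.74.
Total = €9,298.01 + €0.00 + €11,669.74 = €20,967.75.

€20,967.75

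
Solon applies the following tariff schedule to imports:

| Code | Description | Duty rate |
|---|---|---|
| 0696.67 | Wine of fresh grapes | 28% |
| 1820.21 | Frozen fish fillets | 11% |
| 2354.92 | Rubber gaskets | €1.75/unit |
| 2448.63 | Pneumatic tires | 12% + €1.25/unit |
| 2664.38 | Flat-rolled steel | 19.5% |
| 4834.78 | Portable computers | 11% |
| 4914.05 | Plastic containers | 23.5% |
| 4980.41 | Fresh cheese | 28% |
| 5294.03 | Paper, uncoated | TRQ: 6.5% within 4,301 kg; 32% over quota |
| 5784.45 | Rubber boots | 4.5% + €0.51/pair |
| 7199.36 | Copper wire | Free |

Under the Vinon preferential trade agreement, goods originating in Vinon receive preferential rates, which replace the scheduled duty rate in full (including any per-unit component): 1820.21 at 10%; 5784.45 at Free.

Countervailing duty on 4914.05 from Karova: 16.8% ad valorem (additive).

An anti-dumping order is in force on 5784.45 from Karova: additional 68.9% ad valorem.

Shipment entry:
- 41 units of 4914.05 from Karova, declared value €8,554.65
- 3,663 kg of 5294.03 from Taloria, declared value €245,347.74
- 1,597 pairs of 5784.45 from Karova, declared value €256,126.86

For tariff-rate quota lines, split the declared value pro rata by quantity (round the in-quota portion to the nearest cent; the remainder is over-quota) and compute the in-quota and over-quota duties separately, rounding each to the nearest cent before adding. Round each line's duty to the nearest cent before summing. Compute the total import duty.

Line 1 (4914.05, Karova, 41 units, €8,554.65):
Base rate for 4914.05 is 23.5%.
Additional duty on 4914.05 from Karova: +16.8%. Applied ad valorem rate: 23.5% + 16.8% = 40.3%.
Duty = €8,554.65 × 40.3% = €3,447.52.
Line 2 (5294.03, Taloria, 3,663 kg, €245,347.74):
Code 5294.03 is under a tariff-rate quota (threshold 4,301 kg). Quantity 3,663 kg is within the quota, so the in-quota rate 6.5% applies to the full value.
Duty = €245,347.74 × 6.5% = €15,947.60.
Line 3 (5784.45, Karova, 1,597 pairs, €256,126.86):
Base rate for 5784.45 is 4.5% + €0.51/pair.
5784.45 has an FTA preferential rate, but origin Karova is not Vinon; base rate stands.
Additional duty on 5784.45 from Karova: +68.9%. Applied ad valorem rate: 4.5% + 68.9% = 73.4%.
Duty = €256,126.86 × 73.4% + 1,597 × €0.51 = €188,811.59.
Total = €3,447.52 + €15,947.60 + €188,811.59 = €208,206.71.

€208,206.71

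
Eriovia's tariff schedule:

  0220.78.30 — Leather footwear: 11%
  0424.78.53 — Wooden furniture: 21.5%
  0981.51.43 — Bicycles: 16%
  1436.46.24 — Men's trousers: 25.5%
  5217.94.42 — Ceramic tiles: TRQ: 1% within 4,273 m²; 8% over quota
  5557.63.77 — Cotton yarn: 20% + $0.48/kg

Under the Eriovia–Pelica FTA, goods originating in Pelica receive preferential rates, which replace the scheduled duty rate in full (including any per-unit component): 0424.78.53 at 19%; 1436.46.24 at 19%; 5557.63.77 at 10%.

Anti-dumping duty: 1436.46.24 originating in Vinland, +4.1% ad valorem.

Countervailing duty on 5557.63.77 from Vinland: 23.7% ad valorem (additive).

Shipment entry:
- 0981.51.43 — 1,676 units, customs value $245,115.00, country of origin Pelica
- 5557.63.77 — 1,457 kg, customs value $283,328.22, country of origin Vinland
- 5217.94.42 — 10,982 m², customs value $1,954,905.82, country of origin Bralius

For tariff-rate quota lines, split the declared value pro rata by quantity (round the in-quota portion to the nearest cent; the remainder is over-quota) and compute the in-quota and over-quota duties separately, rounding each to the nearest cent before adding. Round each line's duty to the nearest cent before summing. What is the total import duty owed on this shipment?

$266,880.09

Line 1 (0981.51.43, Pelica, 1,676 units, $245,115.00):
Base rate for 0981.51.43 is 16%.
Origin Pelica is the FTA partner but 0981.51.43 is not on the preference list; base rate stands.
Duty = $245,115.00 × 16% = $39,218.40.
Line 2 (5557.63.77, Vinland, 1,457 kg, $283,328.22):
Base rate for 5557.63.77 is 20% + $0.48/kg.
5557.63.77 has an FTA preferential rate, but origin Vinland is not Pelica; base rate stands.
Additional duty on 5557.63.77 from Vinland: +23.7%. Applied ad valorem rate: 20% + 23.7% = 43.7%.
Duty = $283,328.22 × 43.7% + 1,457 × $0.48 = $124,513.79.
Line 3 (5217.94.42, Bralius, 10,982 m², $1,954,905.82):
Code 5217.94.42 is under a tariff-rate quota (threshold 4,273 m²). In-quota: 4,273 m² at 1%; over-quota: 6,709 m² at 8%.
Pro-rata value split: in-quota = $1,954,905.82 × 4,273/10,982 = $760,636.73; over-quota = $1,954,905.82 − $760,636.73 = $1,194,269.09.
In-quota duty = $760,636.73 × 1% = $7,606.37. Over-quota duty = $1,194,269.09 × 8% = $95,541.53.
Line duty = $7,606.37 + $95,541.53 = $103,147.90.
Total = $39,218.40 + $124,513.79 + $103,147.90 = $266,880.09.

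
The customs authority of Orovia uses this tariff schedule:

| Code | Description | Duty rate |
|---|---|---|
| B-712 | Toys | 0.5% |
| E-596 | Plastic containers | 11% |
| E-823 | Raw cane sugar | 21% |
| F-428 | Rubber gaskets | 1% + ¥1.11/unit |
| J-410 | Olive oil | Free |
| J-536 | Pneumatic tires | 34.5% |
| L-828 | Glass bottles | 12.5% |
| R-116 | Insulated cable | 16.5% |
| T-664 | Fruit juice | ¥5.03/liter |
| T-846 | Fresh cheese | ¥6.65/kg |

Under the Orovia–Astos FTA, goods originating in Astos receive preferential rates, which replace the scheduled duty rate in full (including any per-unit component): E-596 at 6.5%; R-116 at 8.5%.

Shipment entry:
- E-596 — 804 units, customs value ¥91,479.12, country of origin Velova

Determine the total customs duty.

Line 1 (E-596, Velova, 804 units, ¥91,479.12):
Base rate for E-596 is 11%.
E-596 has an FTA preferential rate, but origin Velova is not Astos; base rate stands.
Duty = ¥91,479.12 × 11% = ¥10,062.70.

¥10,062.70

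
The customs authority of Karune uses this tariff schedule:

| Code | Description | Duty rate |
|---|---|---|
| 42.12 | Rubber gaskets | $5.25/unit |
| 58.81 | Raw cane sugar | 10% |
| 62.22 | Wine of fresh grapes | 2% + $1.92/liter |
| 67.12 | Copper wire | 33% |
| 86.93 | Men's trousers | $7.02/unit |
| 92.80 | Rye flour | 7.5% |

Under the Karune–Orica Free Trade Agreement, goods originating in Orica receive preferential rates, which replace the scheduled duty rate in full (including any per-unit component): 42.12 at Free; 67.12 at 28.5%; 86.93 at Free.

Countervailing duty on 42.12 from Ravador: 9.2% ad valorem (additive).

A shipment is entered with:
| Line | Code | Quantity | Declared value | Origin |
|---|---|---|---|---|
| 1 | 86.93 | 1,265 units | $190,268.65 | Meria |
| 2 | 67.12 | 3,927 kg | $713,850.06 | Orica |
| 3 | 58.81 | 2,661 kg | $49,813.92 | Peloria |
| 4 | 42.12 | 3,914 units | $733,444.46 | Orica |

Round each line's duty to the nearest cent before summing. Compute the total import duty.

$217,308.96

Line 1 (86.93, Meria, 1,265 units, $190,268.65):
Base rate for 86.93 is $7.02/unit.
86.93 has an FTA preferential rate, but origin Meria is not Orica; base rate stands.
Duty = 1,265 × $7.02 = $8,880.30.
Line 2 (67.12, Orica, 3,927 kg, $713,850.06):
Base rate for 67.12 is 33%.
Origin Orica qualifies under the Karune–Orica agreement and 67.12 is covered: preferential rate 28.5% applies instead.
Duty = $713,850.06 × 28.5% = $203,447.27.
Line 3 (58.81, Peloria, 2,661 kg, $49,813.92):
Base rate for 58.81 is 10%.
Duty = $49,813.92 × 10% = $4,981.39.
Line 4 (42.12, Orica, 3,914 units, $733,444.46):
Base rate for 42.12 is $5.25/unit.
Origin Orica qualifies under the Karune–Orica agreement and 42.12 is covered: preferential rate Free applies instead.
The additional-duty order on 42.12 targets Ravador, not Orica; it does not apply.
Duty = $733,444.46 × 0% = $0.00.
Total = $8,880.30 + $203,447.27 + $4,981.39 + $0.00 = $217,308.96.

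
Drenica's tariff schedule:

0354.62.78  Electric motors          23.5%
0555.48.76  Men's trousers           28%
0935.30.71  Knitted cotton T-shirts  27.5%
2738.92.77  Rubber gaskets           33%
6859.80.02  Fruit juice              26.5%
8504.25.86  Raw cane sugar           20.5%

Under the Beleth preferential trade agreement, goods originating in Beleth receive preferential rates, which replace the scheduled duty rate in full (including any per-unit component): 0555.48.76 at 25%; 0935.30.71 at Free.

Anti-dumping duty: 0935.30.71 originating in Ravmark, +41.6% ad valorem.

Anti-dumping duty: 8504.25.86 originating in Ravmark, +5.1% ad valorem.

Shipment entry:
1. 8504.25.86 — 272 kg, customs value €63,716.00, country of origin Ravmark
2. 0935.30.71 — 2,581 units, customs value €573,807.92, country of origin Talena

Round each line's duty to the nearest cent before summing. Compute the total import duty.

€174,108.48

Line 1 (8504.25.86, Ravmark, 272 kg, €63,716.00):
Base rate for 8504.25.86 is 20.5%.
Additional duty on 8504.25.86 from Ravmark: +5.1%. Applied ad valorem rate: 20.5% + 5.1% = 25.6%.
Duty = €63,716.00 × 25.6% = €16,311.30.
Line 2 (0935.30.71, Talena, 2,581 units, €573,807.92):
Base rate for 0935.30.71 is 27.5%.
0935.30.71 has an FTA preferential rate, but origin Talena is not Beleth; base rate stands.
The additional-duty order on 0935.30.71 targets Ravmark, not Talena; it does not apply.
Duty = €573,807.92 × 27.5% = €157,797.18.
Total = €16,311.30 + €157,797.18 = €174,108.48.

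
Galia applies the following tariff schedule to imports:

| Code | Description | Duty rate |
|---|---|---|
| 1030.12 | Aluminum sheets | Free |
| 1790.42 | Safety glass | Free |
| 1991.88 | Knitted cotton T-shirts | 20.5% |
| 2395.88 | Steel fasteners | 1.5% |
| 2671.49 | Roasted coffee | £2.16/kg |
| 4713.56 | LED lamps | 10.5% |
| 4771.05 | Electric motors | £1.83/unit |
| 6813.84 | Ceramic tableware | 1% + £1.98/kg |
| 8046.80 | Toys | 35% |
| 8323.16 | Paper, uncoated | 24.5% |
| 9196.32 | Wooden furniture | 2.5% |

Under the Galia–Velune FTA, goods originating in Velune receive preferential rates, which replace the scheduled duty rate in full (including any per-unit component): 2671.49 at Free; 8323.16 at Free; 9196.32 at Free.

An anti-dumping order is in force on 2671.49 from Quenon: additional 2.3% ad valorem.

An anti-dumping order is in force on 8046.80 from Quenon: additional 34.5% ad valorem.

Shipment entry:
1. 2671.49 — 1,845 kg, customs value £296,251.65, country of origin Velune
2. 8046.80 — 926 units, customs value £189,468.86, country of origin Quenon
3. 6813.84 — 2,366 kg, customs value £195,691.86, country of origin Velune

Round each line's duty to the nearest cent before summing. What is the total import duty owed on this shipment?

£138,322.46

Line 1 (2671.49, Velune, 1,845 kg, £296,251.65):
Base rate for 2671.49 is £2.16/kg.
Origin Velune qualifies under the Galia–Velune agreement and 2671.49 is covered: preferential rate Free applies instead.
The additional-duty order on 2671.49 targets Quenon, not Velune; it does not apply.
Duty = £296,251.65 × 0% = £0.00.
Line 2 (8046.80, Quenon, 926 units, £189,468.86):
Base rate for 8046.80 is 35%.
Additional duty on 8046.80 from Quenon: +34.5%. Applied ad valorem rate: 35% + 34.5% = 69.5%.
Duty = £189,468.86 × 69.5% = £131,680.86.
Line 3 (6813.84, Velune, 2,366 kg, £195,691.86):
Base rate for 6813.84 is 1% + £1.98/kg.
Origin Velune is the FTA partner but 6813.84 is not on the preference list; base rate stands.
Duty = £195,691.86 × 1% + 2,366 × £1.98 = £6,641.60.
Total = £0.00 + £131,680.86 + £6,641.60 = £138,322.46.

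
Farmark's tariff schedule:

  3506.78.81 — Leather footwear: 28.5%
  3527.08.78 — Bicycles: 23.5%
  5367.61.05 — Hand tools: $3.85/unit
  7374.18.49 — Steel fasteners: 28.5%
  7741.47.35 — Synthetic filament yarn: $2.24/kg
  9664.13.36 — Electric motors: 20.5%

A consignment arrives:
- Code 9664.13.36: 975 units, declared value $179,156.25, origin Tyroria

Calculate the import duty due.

$36,727.03

Line 1 (9664.13.36, Tyroria, 975 units, $179,156.25):
Base rate for 9664.13.36 is 20.5%.
Duty = $179,156.25 × 20.5% = $36,727.03.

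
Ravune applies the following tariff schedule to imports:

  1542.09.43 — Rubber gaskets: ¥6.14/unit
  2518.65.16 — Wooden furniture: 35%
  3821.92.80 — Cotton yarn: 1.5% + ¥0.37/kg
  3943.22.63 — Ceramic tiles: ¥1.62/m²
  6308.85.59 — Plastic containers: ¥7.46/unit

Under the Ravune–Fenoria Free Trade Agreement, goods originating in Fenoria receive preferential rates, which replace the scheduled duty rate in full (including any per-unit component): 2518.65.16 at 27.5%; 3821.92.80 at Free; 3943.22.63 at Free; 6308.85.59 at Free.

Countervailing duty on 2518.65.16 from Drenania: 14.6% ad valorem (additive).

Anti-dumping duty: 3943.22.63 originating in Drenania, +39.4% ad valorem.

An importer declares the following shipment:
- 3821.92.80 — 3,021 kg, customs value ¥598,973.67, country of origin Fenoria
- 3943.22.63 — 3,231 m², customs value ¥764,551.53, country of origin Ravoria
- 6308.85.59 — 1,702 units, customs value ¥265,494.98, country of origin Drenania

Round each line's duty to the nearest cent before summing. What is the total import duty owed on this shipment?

¥17,931.14

Line 1 (3821.92.80, Fenoria, 3,021 kg, ¥598,973.67):
Base rate for 3821.92.80 is 1.5% + ¥0.37/kg.
Origin Fenoria qualifies under the Ravune–Fenoria agreement and 3821.92.80 is covered: preferential rate Free applies instead.
Duty = ¥598,973.67 × 0% = ¥0.00.
Line 2 (3943.22.63, Ravoria, 3,231 m², ¥764,551.53):
Base rate for 3943.22.63 is ¥1.62/m².
3943.22.63 has an FTA preferential rate, but origin Ravoria is not Fenoria; base rate stands.
The additional-duty order on 3943.22.63 targets Drenania, not Ravoria; it does not apply.
Duty = 3,231 × ¥1.62 = ¥5,234.22.
Line 3 (6308.85.59, Drenania, 1,702 units, ¥265,494.98):
Base rate for 6308.85.59 is ¥7.46/unit.
6308.85.59 has an FTA preferential rate, but origin Drenania is not Fenoria; base rate stands.
Duty = 1,702 × ¥7.46 = ¥12,696.92.
Total = ¥0.00 + ¥5,234.22 + ¥12,696.92 = ¥17,931.14.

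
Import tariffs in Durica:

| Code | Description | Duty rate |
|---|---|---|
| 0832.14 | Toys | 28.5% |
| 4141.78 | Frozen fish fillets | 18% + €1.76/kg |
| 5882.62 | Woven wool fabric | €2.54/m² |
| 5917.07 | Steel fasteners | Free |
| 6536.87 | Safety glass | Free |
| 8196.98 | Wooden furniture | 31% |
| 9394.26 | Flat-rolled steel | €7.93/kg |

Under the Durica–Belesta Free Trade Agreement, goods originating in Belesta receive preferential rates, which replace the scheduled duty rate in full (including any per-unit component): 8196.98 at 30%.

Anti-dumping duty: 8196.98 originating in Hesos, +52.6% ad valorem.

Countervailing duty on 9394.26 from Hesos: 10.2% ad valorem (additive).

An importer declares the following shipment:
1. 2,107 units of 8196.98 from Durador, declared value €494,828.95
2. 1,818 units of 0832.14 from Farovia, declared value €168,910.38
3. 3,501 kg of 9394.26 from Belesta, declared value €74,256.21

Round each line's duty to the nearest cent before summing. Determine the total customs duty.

Line 1 (8196.98, Durador, 2,107 units, €494,828.95):
Base rate for 8196.98 is 31%.
8196.98 has an FTA preferential rate, but origin Durador is not Belesta; base rate stands.
The additional-duty order on 8196.98 targets Hesos, not Durador; it does not apply.
Duty = €494,828.95 × 31% = €153,396.97.
Line 2 (0832.14, Farovia, 1,818 units, €168,910.38):
Base rate for 0832.14 is 28.5%.
Duty = €168,910.38 × 28.5% = €48,139.46.
Line 3 (9394.26, Belesta, 3,501 kg, €74,256.21):
Base rate for 9394.26 is €7.93/kg.
Origin Belesta is the FTA partner but 9394.26 is not on the preference list; base rate stands.
The additional-duty order on 9394.26 targets Hesos, not Belesta; it does not apply.
Duty = 3,501 × €7.93 = €27,762.93.
Total = €153,396.97 + €48,139.46 + €27,762.93 = €229,299.36.

€229,299.36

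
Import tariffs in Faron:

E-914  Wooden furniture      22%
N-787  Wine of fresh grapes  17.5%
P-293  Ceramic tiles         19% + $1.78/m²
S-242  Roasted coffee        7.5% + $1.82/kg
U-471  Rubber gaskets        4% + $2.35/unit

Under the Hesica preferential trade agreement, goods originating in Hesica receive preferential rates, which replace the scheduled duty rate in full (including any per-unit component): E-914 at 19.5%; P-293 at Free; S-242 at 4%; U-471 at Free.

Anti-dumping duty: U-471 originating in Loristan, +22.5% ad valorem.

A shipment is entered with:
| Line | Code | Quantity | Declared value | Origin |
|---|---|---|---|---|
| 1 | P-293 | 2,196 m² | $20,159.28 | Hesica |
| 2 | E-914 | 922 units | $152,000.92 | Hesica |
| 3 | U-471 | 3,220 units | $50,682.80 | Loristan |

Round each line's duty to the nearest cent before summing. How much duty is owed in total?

Line 1 (P-293, Hesica, 2,196 m², $20,159.28):
Base rate for P-293 is 19% + $1.78/m².
Origin Hesica qualifies under the Faron–Hesica agreement and P-293 is covered: preferential rate Free applies instead.
Duty = $20,159.28 × 0% = $0.00.
Line 2 (E-914, Hesica, 922 units, $152,000.92):
Base rate for E-914 is 22%.
Origin Hesica qualifies under the Faron–Hesica agreement and E-914 is covered: preferential rate 19.5% applies instead.
Duty = $152,000.92 × 19.5% = $29,640.18.
Line 3 (U-471, Loristan, 3,220 units, $50,682.80):
Base rate for U-471 is 4% + $2.35/unit.
U-471 has an FTA preferential rate, but origin Loristan is not Hesica; base rate stands.
Additional duty on U-471 from Loristan: +22.5%. Applied ad valorem rate: 4% + 22.5% = 26.5%.
Duty = $50,682.80 × 26.5% + 3,220 × $2.35 = $20,997.94.
Total = $0.00 + $29,640.18 + $20,997.94 = $50,638.12.

$50,638.12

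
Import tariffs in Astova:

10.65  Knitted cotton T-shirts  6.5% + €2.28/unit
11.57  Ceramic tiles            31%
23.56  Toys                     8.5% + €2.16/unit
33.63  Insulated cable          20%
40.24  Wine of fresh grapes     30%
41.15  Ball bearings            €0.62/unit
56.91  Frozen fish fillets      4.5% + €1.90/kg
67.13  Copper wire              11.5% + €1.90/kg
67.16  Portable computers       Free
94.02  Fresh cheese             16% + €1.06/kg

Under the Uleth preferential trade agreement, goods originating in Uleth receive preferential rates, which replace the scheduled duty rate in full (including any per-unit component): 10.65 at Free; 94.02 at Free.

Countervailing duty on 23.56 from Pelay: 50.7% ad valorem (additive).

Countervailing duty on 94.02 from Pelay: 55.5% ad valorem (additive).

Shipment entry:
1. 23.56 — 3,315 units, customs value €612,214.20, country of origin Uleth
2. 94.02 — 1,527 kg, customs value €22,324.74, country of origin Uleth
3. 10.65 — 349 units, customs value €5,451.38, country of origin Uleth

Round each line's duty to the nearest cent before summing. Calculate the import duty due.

€59,198.61

Line 1 (23.56, Uleth, 3,315 units, €612,214.20):
Base rate for 23.56 is 8.5% + €2.16/unit.
Origin Uleth is the FTA partner but 23.56 is not on the preference list; base rate stands.
The additional-duty order on 23.56 targets Pelay, not Uleth; it does not apply.
Duty = €612,214.20 × 8.5% + 3,315 × €2.16 = €59,198.61.
Line 2 (94.02, Uleth, 1,527 kg, €22,324.74):
Base rate for 94.02 is 16% + €1.06/kg.
Origin Uleth qualifies under the Astova–Uleth agreement and 94.02 is covered: preferential rate Free applies instead.
The additional-duty order on 94.02 targets Pelay, not Uleth; it does not apply.
Duty = €22,324.74 × 0% = €0.00.
Line 3 (10.65, Uleth, 349 units, €5,451.38):
Base rate for 10.65 is 6.5% + €2.28/unit.
Origin Uleth qualifies under the Astova–Uleth agreement and 10.65 is covered: preferential rate Free applies instead.
Duty = €5,451.38 × 0% = €0.00.
Total = €59,198.61 + €0.00 + €0.00 = €59,198.61.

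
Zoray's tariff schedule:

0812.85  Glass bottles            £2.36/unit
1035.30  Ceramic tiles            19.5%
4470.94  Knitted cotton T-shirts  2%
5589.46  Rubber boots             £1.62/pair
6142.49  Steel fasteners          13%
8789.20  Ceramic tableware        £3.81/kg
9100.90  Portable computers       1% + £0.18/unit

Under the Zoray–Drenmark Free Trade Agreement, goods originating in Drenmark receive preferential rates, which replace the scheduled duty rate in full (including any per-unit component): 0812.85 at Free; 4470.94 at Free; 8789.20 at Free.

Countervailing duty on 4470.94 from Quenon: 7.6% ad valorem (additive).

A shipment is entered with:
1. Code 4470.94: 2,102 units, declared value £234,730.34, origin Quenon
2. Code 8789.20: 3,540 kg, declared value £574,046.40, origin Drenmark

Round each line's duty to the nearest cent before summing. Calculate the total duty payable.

£22,534.11

Line 1 (4470.94, Quenon, 2,102 units, £234,730.34):
Base rate for 4470.94 is 2%.
4470.94 has an FTA preferential rate, but origin Quenon is not Drenmark; base rate stands.
Additional duty on 4470.94 from Quenon: +7.6%. Applied ad valorem rate: 2% + 7.6% = 9.6%.
Duty = £234,730.34 × 9.6% = £22,534.11.
Line 2 (8789.20, Drenmark, 3,540 kg, £574,046.40):
Base rate for 8789.20 is £3.81/kg.
Origin Drenmark qualifies under the Zoray–Drenmark agreement and 8789.20 is covered: preferential rate Free applies instead.
Duty = £574,046.40 × 0% = £0.00.
Total = £22,534.11 + £0.00 = £22,534.11.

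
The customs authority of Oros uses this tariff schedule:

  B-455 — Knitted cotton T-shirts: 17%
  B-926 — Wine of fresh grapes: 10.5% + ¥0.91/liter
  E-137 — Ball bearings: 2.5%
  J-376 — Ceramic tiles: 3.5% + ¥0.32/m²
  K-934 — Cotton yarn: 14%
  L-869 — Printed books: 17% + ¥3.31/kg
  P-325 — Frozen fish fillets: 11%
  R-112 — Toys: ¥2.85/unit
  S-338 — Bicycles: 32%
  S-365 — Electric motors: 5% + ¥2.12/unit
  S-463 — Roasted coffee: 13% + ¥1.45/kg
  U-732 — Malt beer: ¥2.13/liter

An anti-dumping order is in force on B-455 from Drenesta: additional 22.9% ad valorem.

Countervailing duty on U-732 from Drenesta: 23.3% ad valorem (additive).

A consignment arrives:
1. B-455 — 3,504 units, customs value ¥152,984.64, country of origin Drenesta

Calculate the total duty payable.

Line 1 (B-455, Drenesta, 3,504 units, ¥152,984.64):
Base rate for B-455 is 17%.
Additional duty on B-455 from Drenesta: +22.9%. Applied ad valorem rate: 17% + 22.9% = 39.9%.
Duty = ¥152,984.64 × 39.9% = ¥61,040.87.

¥61,040.87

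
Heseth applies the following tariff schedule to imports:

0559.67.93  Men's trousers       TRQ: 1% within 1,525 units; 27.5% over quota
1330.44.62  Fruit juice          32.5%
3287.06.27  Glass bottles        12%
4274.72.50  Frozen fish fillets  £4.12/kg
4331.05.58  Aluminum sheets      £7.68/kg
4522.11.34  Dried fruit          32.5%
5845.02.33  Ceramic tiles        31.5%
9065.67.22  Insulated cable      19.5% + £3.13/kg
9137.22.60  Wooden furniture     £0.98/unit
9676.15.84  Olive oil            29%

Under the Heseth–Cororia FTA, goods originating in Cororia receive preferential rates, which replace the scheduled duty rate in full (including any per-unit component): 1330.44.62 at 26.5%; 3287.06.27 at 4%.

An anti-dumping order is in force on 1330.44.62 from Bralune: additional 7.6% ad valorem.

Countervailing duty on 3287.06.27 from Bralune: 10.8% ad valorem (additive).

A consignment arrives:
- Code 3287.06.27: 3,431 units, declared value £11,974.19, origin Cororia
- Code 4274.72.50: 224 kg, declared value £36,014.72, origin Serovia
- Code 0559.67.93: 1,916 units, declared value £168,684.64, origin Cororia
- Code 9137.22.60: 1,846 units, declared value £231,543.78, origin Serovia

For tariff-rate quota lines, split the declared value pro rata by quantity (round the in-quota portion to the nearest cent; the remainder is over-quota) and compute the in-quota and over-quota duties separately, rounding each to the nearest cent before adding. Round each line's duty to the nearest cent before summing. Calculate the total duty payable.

Line 1 (3287.06.27, Cororia, 3,431 units, £11,974.19):
Base rate for 3287.06.27 is 12%.
Origin Cororia qualifies under the Heseth–Cororia agreement and 3287.06.27 is covered: preferential rate 4% applies instead.
The additional-duty order on 3287.06.27 targets Bralune, not Cororia; it does not apply.
Duty = £11,974.19 × 4% = £478.97.
Line 2 (4274.72.50, Serovia, 224 kg, £36,014.72):
Base rate for 4274.72.50 is £4.12/kg.
Duty = 224 × £4.12 = £922.88.
Line 3 (0559.67.93, Cororia, 1,916 units, £168,684.64):
Code 0559.67.93 is under a tariff-rate quota (threshold 1,525 units). In-quota: 1,525 units at 1%; over-quota: 391 units at 27.5%.
Pro-rata value split: in-quota = £168,684.64 × 1,525/1,916 = £134,261.00; over-quota = £168,684.64 − £134,261.00 = £34,423.64.
In-quota duty = £134,261.00 × 1% = £1,342.61. Over-quota duty = £34,423.64 × 27.5% = £9,466.50.
Line duty = £1,342.61 + £9,466.50 = £10,809.11.
Line 4 (9137.22.60, Serovia, 1,846 units, £231,543.78):
Base rate for 9137.22.60 is £0.98/unit.
Duty = 1,846 × £0.98 = £1,809.08.
Total = £478.97 + £922.88 + £10,809.11 + £1,809.08 = £14,020.04.

£14,020.04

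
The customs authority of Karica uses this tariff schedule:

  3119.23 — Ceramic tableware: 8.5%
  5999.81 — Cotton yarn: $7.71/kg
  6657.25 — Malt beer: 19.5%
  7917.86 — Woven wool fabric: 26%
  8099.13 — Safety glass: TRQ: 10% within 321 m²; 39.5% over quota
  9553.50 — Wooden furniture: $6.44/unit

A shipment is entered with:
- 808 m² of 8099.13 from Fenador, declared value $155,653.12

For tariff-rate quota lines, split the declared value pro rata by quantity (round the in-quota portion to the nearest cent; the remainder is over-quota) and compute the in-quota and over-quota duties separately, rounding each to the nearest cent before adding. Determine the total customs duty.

$43,240.93

Line 1 (8099.13, Fenador, 808 m², $155,653.12):
Code 8099.13 is under a tariff-rate quota (threshold 321 m²). In-quota: 321 m² at 10%; over-quota: 487 m² at 39.5%.
Pro-rata value split: in-quota = $155,653.12 × 321/808 = $61,837.44; over-quota = $155,653.12 − $61,837.44 = $93,815.68.
In-quota duty = $61,837.44 × 10% = $6,183.74. Over-quota duty = $93,815.68 × 39.5% = $37,057.19.
Line duty = $6,183.74 + $37,057.19 = $43,240.93.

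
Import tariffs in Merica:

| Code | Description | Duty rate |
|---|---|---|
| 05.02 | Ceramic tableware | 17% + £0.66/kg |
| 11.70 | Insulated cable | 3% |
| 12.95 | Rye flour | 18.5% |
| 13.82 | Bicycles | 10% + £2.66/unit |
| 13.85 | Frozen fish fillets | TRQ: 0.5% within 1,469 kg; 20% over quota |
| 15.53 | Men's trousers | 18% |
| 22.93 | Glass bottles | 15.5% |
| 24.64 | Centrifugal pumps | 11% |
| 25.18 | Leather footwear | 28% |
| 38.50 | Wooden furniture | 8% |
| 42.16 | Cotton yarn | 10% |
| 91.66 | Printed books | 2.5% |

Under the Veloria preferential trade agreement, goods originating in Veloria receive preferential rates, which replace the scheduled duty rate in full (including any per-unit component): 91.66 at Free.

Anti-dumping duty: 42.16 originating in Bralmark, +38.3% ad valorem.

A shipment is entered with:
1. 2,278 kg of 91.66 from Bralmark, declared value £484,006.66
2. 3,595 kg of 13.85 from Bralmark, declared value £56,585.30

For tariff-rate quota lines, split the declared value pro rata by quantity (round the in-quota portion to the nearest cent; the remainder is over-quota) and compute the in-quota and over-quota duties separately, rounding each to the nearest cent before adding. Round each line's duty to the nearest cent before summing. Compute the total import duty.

Line 1 (91.66, Bralmark, 2,278 kg, £484,006.66):
Base rate for 91.66 is 2.5%.
91.66 has an FTA preferential rate, but origin Bralmark is not Veloria; base rate stands.
Duty = £484,006.66 × 2.5% = £12,100.17.
Line 2 (13.85, Bralmark, 3,595 kg, £56,585.30):
Code 13.85 is under a tariff-rate quota (threshold 1,469 kg). In-quota: 1,469 kg at 0.5%; over-quota: 2,126 kg at 20%.
Pro-rata value split: in-quota = £56,585.30 × 1,469/3,595 = £23,122.06; over-quota = £56,585.30 − £23,122.06 = £33,463.24.
In-quota duty = £23,122.06 × 0.5% = £115.61. Over-quota duty = £33,463.24 × 20% = £6,692.65.
Line duty = £115.61 + £6,692.65 = £6,808.26.
Total = £12,100.17 + £6,808.26 = £18,908.43.

£18,908.43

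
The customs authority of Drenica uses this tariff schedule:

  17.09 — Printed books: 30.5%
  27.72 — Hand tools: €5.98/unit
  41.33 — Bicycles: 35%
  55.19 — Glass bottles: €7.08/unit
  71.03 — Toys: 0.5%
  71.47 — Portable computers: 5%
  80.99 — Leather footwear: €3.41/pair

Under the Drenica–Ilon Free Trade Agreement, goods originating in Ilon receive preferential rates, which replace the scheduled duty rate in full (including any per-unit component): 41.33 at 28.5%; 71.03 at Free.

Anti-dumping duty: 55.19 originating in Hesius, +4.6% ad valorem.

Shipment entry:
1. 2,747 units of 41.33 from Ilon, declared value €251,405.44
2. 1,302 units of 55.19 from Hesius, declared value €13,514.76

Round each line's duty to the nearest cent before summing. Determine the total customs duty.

Line 1 (41.33, Ilon, 2,747 units, €251,405.44):
Base rate for 41.33 is 35%.
Origin Ilon qualifies under the Drenica–Ilon agreement and 41.33 is covered: preferential rate 28.5% applies instead.
Duty = €251,405.44 × 28.5% = €71,650.55.
Line 2 (55.19, Hesius, 1,302 units, €13,514.76):
Base rate for 55.19 is €7.08/unit.
Additional duty on 55.19 from Hesius: +4.6% ad valorem. Applied ad valorem rate = 4.6%.
Duty = €13,514.76 × 4.6% + 1,302 × €7.08 = €9,839.84.
Total = €71,650.55 + €9,839.84 = €81,490.39.

€81,490.39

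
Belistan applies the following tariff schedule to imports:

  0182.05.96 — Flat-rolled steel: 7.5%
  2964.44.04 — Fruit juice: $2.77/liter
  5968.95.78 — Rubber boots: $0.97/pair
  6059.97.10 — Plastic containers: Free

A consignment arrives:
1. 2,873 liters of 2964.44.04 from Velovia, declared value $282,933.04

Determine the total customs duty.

$7,958.21

Line 1 (2964.44.04, Velovia, 2,873 liters, $282,933.04):
Base rate for 2964.44.04 is $2.77/liter.
Duty = 2,873 × $2.77 = $7,958.21.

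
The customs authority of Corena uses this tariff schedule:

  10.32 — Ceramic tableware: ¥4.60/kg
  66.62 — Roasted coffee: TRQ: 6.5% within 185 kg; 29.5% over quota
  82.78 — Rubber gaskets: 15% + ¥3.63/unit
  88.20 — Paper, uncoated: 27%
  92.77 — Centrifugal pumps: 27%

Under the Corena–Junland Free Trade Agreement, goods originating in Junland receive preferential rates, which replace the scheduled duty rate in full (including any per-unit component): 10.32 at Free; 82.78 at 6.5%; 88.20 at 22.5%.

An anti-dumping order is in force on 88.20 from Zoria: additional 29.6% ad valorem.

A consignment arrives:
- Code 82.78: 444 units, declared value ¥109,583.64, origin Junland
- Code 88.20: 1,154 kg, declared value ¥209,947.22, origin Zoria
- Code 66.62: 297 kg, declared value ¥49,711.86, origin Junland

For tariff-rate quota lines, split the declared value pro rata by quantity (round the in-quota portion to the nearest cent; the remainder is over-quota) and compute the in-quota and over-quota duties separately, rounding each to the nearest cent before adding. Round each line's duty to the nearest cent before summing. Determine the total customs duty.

¥133,496.05

Line 1 (82.78, Junland, 444 units, ¥109,583.64):
Base rate for 82.78 is 15% + ¥3.63/unit.
Origin Junland qualifies under the Corena–Junland agreement and 82.78 is covered: preferential rate 6.5% applies instead.
Duty = ¥109,583.64 × 6.5% = ¥7,122.94.
Line 2 (88.20, Zoria, 1,154 kg, ¥209,947.22):
Base rate for 88.20 is 27%.
88.20 has an FTA preferential rate, but origin Zoria is not Junland; base rate stands.
Additional duty on 88.20 from Zoria: +29.6%. Applied ad valorem rate: 27% + 29.6% = 56.6%.
Duty = ¥209,947.22 × 56.6% = ¥118,830.13.
Line 3 (66.62, Junland, 297 kg, ¥49,711.86):
Code 66.62 is under a tariff-rate quota (threshold 185 kg). In-quota: 185 kg at 6.5%; over-quota: 112 kg at 29.5%.
Pro-rata value split: in-quota = ¥49,711.86 × 185/297 = ¥30,965.30; over-quota = ¥49,711.86 − ¥30,965.30 = ¥18,746.56.
In-quota duty = ¥30,965.30 × 6.5% = ¥2,012.74. Over-quota duty = ¥18,746.56 × 29.5% = ¥5,530.24.
Line duty = ¥2,012.74 + ¥5,530.24 = ¥7,542.98.
Total = ¥7,122.94 + ¥118,830.13 + ¥7,542.98 = ¥133,496.05.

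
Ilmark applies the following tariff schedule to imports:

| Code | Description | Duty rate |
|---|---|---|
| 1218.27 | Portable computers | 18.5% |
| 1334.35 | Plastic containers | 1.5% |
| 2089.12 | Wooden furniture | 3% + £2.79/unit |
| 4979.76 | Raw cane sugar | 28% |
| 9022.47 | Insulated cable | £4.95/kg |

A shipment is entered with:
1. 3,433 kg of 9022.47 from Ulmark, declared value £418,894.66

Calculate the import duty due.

£16,993.35

Line 1 (9022.47, Ulmark, 3,433 kg, £418,894.66):
Base rate for 9022.47 is £4.95/kg.
Duty = 3,433 × £4.95 = £16,993.35.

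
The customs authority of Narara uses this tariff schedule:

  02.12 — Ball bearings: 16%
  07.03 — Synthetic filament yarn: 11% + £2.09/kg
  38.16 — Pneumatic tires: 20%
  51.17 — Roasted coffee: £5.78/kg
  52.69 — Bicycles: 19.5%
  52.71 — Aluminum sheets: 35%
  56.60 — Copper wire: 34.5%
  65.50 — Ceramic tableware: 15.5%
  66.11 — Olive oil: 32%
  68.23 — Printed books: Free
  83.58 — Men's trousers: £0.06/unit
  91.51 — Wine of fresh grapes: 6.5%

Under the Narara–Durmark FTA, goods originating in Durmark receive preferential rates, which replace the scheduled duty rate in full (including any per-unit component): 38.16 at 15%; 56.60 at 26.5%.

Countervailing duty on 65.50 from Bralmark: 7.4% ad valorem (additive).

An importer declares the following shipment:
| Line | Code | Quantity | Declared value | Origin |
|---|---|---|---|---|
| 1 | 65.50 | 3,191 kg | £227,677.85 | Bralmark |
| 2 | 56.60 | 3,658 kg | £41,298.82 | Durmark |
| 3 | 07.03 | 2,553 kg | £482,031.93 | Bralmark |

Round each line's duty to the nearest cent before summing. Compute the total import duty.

£121,441.70

Line 1 (65.50, Bralmark, 3,191 kg, £227,677.85):
Base rate for 65.50 is 15.5%.
Additional duty on 65.50 from Bralmark: +7.4%. Applied ad valorem rate: 15.5% + 7.4% = 22.9%.
Duty = £227,677.85 × 22.9% = £52,138.23.
Line 2 (56.60, Durmark, 3,658 kg, £41,298.82):
Base rate for 56.60 is 34.5%.
Origin Durmark qualifies under the Narara–Durmark agreement and 56.60 is covered: preferential rate 26.5% applies instead.
Duty = £41,298.82 × 26.5% = £10,944.19.
Line 3 (07.03, Bralmark, 2,553 kg, £482,031.93):
Base rate for 07.03 is 11% + £2.09/kg.
Duty = £482,031.93 × 11% + 2,553 × £2.09 = £58,359.28.
Total = £52,138.23 + £10,944.19 + £58,359.28 = £121,441.70.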